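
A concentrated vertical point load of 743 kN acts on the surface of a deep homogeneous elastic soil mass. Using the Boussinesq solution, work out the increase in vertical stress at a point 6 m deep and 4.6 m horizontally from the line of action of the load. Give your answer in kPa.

Δσ_z ≈ 3.1 kPa

Boussinesq vertical stress below a point load on an elastic half-space:
Δσ_z = 3P/(2πz²) · [1 + (r/z)²]^(−5/2)
r/z = 4.6/6 = 0.76667; [1+(r/z)²]^(−5/2) = 0.31479.
Δσ_z = 3×743/(2π×6²) × 0.31479 = 9.8543 × 0.31479 = 3.102 kPa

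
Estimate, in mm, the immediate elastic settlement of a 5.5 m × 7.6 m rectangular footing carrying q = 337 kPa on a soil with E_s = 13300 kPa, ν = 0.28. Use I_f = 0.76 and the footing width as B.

S_e ≈ 97.6 mm

Immediate (elastic) settlement: S_e = q·B·(1−ν²)/E_s · I_f.
S_e = 337 × 5.5 × (1 − 0.28²) / 13300 × 0.76
    = 337 × 5.5 × 0.9216 / 13300 × 0.76
    = 0.09761 m = 97.61 mm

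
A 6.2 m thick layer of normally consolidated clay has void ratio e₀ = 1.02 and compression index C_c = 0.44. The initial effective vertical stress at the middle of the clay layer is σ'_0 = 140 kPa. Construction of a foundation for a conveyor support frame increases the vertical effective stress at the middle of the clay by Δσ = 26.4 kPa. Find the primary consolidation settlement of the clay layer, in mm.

S_c ≈ 101 mm

Final effective stress: σ'_f = σ'_0 + Δσ = 140 + 26.4 = 166.4 kPa.
Normally consolidated clay, so the full stress increment lies on the virgin compression line:
S_c = C_c·H/(1+e₀)·log₁₀(σ'_f/σ'_0) = 0.44×6.2/(1+1.02)×log₁₀(166.4/140)
    = 1.3505 × 0.075025 = 0.1013 m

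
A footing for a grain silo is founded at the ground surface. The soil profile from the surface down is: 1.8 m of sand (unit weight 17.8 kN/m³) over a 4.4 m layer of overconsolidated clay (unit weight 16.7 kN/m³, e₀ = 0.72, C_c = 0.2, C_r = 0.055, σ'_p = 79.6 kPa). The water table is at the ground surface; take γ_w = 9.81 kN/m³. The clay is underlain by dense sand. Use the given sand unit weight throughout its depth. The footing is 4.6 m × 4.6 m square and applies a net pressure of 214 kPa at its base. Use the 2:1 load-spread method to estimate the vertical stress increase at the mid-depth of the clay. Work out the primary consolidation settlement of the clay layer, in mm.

Mid-depth of clay below the ground surface: z = 1.8 + 4.4/2 = 4 m.
Total vertical stress at mid-clay: σ_v = 17.8×1.8 + 16.7×2.2 = 68.78 kPa.
Pore pressure: u = 9.81×(4 − 0) = 39.24 kPa.
Initial effective stress: σ'_0 = σ_v − u = 68.78 − 39.24 = 29.54 kPa.
Stress increase at mid-clay by the 2:1 spreading method:
Δσ = qBL/((B+z)(L+z)) = 214×4.6×4.6/((4.6+4)(4.6+4)) = 61.226 kPa
Final effective stress: σ'_f = 29.54 + 61.226 = 90.766 kPa.
σ'_f = 90.766 > σ'_p = 79.6 kPa, so the stress path crosses the preconsolidation pressure — recompression up to σ'_p, then virgin compression beyond:
S_c = H/(1+e₀)·[C_r·log₁₀(σ'_p/σ'_0) + C_c·log₁₀(σ'_f/σ'_p)]
    = 4.4/1.72 × [0.055×log₁₀(79.6/29.54) + 0.2×log₁₀(90.766/79.6)]
    = 2.5581 × [0.023678 + 0.011402] = 0.08974 m

S_c ≈ 89.7 mm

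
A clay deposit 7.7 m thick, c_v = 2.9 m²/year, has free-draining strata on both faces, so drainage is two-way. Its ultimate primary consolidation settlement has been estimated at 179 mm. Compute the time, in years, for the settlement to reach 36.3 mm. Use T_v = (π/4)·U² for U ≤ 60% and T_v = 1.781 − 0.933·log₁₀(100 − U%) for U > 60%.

t ≈ 0.165 years

Drainage path length: H_d = H/2 = 3.85 m (double drainage).
U = S(t)/S_ult = 36.3/179 = 0.2028.
U ≤ 60%: T_v = (π/4)·U² = (π/4)×0.20279² = 0.0323.
t = T_v·H_d²/c_v = 0.0323×3.85²/2.9 = 0.1651 years.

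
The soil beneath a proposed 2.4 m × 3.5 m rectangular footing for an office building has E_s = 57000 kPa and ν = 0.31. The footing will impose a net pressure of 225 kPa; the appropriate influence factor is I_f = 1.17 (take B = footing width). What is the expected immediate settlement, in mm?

S_e ≈ 10 mm

Immediate (elastic) settlement: S_e = q·B·(1−ν²)/E_s · I_f.
S_e = 225 × 2.4 × (1 − 0.31²) / 57000 × 1.17
    = 225 × 2.4 × 0.9039 / 57000 × 1.17
    = 0.01002 m = 10.02 mm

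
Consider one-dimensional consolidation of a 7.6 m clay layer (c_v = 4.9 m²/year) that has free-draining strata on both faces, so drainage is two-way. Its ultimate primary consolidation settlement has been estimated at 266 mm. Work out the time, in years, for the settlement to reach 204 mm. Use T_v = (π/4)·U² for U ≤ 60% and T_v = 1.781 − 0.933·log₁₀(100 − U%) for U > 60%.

t ≈ 1.49 years

Drainage path length: H_d = H/2 = 3.8 m (double drainage).
U = S(t)/S_ult = 204/266 = 0.7669.
U > 60%: T_v = 1.781 − 0.933·log₁₀(100 − 76.692) = 0.50511.
t = T_v·H_d²/c_v = 0.50511×3.8²/4.9 = 1.489 years.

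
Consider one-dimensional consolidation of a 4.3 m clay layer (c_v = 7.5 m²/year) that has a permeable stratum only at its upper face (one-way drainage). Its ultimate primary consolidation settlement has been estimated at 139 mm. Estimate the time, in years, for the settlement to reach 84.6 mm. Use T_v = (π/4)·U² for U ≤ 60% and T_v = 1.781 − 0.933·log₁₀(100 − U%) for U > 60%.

t ≈ 0.728 years

Drainage path length: H_d = H = 4.3 m (single drainage).
U = S(t)/S_ult = 84.6/139 = 0.6086.
U > 60%: T_v = 1.781 − 0.933·log₁₀(100 − 60.863) = 0.29512.
t = T_v·H_d²/c_v = 0.29512×4.3²/7.5 = 0.7276 years.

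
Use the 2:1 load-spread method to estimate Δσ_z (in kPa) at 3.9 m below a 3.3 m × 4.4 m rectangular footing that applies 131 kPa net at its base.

Δσ_z ≈ 31.8 kPa

By the 2:1 method the load spreads at 1 horizontal : 2 vertical, so at depth z the loaded area has grown by z in each plan dimension:
Δσ = qBL/((B+z)(L+z)) = 131×3.3×4.4/((3.3+3.9)(4.4+3.9)) = 31.829 kPa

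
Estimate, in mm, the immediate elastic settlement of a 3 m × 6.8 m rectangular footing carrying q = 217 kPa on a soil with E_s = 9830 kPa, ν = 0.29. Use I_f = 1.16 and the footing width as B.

S_e ≈ 70.4 mm

Immediate (elastic) settlement: S_e = q·B·(1−ν²)/E_s · I_f.
S_e = 217 × 3 × (1 − 0.29²) / 9830 × 1.16
    = 217 × 3 × 0.9159 / 9830 × 1.16
    = 0.07036 m = 70.36 mm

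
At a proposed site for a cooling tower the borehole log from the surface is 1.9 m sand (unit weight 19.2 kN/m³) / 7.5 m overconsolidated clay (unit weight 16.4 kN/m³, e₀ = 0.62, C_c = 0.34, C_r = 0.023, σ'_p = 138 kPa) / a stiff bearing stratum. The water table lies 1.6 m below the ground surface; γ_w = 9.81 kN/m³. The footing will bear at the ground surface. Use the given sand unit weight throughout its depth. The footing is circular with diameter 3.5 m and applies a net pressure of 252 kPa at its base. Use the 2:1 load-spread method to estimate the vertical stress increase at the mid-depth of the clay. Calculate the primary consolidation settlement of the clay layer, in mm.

Mid-depth of clay below the ground surface: z = 1.9 + 7.5/2 = 5.65 m.
Total vertical stress at mid-clay: σ_v = 19.2×1.9 + 16.4×3.75 = 97.98 kPa.
Pore pressure: u = 9.81×(5.65 − 1.6) = 39.73 kPa.
Initial effective stress: σ'_0 = σ_v − u = 97.98 − 39.73 = 58.25 kPa.
Stress increase at mid-clay by the 2:1 spreading method:
Δσ ≈ qD²/(D+z)² = 252×3.5²/(3.5+5.65)² = 36.872 kPa
Final effective stress: σ'_f = 58.25 + 36.872 = 95.122 kPa.
σ'_f = 95.122 ≤ σ'_p = 138 kPa, so the clay remains overconsolidated and only the recompression index applies:
S_c = C_r·H/(1+e₀)·log₁₀(σ'_f/σ'_0) = 0.023×7.5/1.62×log₁₀(95.122/58.25)
    = 0.10648 × 0.21299 = 0.02268 m

S_c ≈ 22.7 mm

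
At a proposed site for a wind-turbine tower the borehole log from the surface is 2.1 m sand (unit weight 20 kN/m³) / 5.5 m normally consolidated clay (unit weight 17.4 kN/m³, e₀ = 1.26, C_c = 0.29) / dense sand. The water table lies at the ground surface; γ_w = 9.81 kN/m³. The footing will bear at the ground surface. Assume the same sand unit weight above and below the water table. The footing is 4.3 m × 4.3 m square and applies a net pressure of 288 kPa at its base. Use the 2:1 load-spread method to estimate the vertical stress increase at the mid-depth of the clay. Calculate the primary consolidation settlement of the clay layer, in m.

Mid-depth of clay below the ground surface: z = 2.1 + 5.5/2 = 4.85 m.
Total vertical stress at mid-clay: σ_v = 20×2.1 + 17.4×2.75 = 89.85 kPa.
Pore pressure: u = 9.81×(4.85 − 0) = 47.578 kPa.
Initial effective stress: σ'_0 = σ_v − u = 89.85 − 47.578 = 42.272 kPa.
Stress increase at mid-clay by the 2:1 spreading method:
Δσ = qBL/((B+z)(L+z)) = 288×4.3×4.3/((4.3+4.85)(4.3+4.85)) = 63.604 kPa
Final effective stress: σ'_f = σ'_0 + Δσ = 42.272 + 63.604 = 105.88 kPa.
Normally consolidated clay, so the full stress increment lies on the virgin compression line:
S_c = C_c·H/(1+e₀)·log₁₀(σ'_f/σ'_0) = 0.29×5.5/(1+1.26)×log₁₀(105.88/42.272)
    = 0.70575 × 0.39876 = 0.2814 m

S_c ≈ 0.281 m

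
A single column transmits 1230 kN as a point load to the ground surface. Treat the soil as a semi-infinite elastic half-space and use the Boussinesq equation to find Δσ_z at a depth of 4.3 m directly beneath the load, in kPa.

Boussinesq vertical stress below a point load on an elastic half-space:
Δσ_z = 3P/(2πz²) · [1 + (r/z)²]^(−5/2)
r/z = 0/4.3 = 0; [1+(r/z)²]^(−5/2) = 1.
Δσ_z = 3×1230/(2π×4.3²) × 1 = 31.762 × 1 = 31.76 kPa

Δσ_z ≈ 31.8 kPa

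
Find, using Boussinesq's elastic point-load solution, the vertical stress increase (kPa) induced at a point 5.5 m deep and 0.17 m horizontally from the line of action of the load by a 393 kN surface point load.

Δσ_z ≈ 6.19 kPa

Boussinesq vertical stress below a point load on an elastic half-space:
Δσ_z = 3P/(2πz²) · [1 + (r/z)²]^(−5/2)
r/z = 0.17/5.5 = 0.030909; [1+(r/z)²]^(−5/2) = 0.99762.
Δσ_z = 3×393/(2π×5.5²) × 0.99762 = 6.2031 × 0.99762 = 6.188 kPa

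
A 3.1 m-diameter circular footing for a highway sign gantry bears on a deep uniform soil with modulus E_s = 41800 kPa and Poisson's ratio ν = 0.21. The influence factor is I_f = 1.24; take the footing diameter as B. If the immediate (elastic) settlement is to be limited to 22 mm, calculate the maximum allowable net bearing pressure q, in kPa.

S_e = q·B·(1−ν²)/E_s · I_f  ⇒  q = S_e·E_s / (B·(1−ν²)·I_f).
q = 0.022 × 41800 / (3.1 × 0.9559 × 1.24) = 250.3 kPa

q ≈ 250 kPa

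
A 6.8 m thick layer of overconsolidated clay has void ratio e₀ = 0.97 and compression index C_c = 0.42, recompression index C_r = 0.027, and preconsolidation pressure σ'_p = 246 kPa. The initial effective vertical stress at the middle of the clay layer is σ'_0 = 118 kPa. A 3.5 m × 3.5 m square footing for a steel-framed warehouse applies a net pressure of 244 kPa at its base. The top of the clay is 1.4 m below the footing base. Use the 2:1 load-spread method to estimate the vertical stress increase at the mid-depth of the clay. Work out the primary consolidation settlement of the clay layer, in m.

Mid-depth of clay below the footing base: z = 1.4 + 6.8/2 = 4.8 m.
Stress increase at mid-clay by the 2:1 spreading method:
Δσ = qBL/((B+z)(L+z)) = 244×3.5×3.5/((3.5+4.8)(3.5+4.8)) = 43.388 kPa
Final effective stress: σ'_f = 118 + 43.388 = 161.39 kPa.
σ'_f = 161.39 ≤ σ'_p = 246 kPa, so the clay remains overconsolidated and only the recompression index applies:
S_c = C_r·H/(1+e₀)·log₁₀(σ'_f/σ'_0) = 0.027×6.8/1.97×log₁₀(161.39/118)
    = 0.093199 × 0.13599 = 0.01267 m

S_c ≈ 0.0127 m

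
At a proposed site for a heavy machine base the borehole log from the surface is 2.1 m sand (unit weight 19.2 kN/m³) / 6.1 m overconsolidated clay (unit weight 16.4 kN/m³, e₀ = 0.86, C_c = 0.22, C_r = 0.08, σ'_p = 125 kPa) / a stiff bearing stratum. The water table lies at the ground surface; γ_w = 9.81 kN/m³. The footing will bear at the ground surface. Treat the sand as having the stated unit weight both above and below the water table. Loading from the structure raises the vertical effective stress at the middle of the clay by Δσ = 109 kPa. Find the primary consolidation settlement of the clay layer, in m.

Mid-depth of clay below the ground surface: z = 2.1 + 6.1/2 = 5.15 m.
Total vertical stress at mid-clay: σ_v = 19.2×2.1 + 16.4×3.05 = 90.34 kPa.
Pore pressure: u = 9.81×(5.15 − 0) = 50.522 kPa.
Initial effective stress: σ'_0 = σ_v − u = 90.34 − 50.522 = 39.818 kPa.
Final effective stress: σ'_f = 39.818 + 109 = 148.82 kPa.
σ'_f = 148.82 > σ'_p = 125 kPa, so the stress path crosses the preconsolidation pressure — recompression up to σ'_p, then virgin compression beyond:
S_c = H/(1+e₀)·[C_r·log₁₀(σ'_p/σ'_0) + C_c·log₁₀(σ'_f/σ'_p)]
    = 6.1/1.86 × [0.08×log₁₀(125/39.818) + 0.22×log₁₀(148.82/125)]
    = 3.2796 × [0.039746 + 0.016665] = 0.185 m

S_c ≈ 0.185 m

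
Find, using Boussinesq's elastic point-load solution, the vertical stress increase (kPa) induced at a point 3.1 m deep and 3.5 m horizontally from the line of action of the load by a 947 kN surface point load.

Boussinesq vertical stress below a point load on an elastic half-space:
Δσ_z = 3P/(2πz²) · [1 + (r/z)²]^(−5/2)
r/z = 3.5/3.1 = 1.129; [1+(r/z)²]^(−5/2) = 0.12814.
Δσ_z = 3×947/(2π×3.1²) × 0.12814 = 47.051 × 0.12814 = 6.029 kPa

Δσ_z ≈ 6.03 kPa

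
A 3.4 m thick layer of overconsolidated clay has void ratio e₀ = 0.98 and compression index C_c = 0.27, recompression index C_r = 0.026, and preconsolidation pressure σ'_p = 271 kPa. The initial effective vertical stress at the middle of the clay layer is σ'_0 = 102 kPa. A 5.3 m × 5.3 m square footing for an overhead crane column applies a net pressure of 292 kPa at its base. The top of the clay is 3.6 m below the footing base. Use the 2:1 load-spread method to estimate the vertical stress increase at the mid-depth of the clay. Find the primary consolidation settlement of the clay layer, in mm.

Mid-depth of clay below the footing base: z = 3.6 + 3.4/2 = 5.3 m.
Stress increase at mid-clay by the 2:1 spreading method:
Δσ = qBL/((B+z)(L+z)) = 292×5.3×5.3/((5.3+5.3)(5.3+5.3)) = 73 kPa
Final effective stress: σ'_f = 102 + 73 = 175 kPa.
σ'_f = 175 ≤ σ'_p = 271 kPa, so the clay remains overconsolidated and only the recompression index applies:
S_c = C_r·H/(1+e₀)·log₁₀(σ'_f/σ'_0) = 0.026×3.4/1.98×log₁₀(175/102)
    = 0.044647 × 0.23444 = 0.01047 m

S_c ≈ 10.5 mm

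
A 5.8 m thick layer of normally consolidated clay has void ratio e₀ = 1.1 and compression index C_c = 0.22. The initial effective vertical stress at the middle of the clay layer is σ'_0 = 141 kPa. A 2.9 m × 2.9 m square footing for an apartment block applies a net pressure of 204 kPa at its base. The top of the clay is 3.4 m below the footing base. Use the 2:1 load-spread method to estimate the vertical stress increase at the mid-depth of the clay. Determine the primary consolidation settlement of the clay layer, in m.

S_c ≈ 0.0354 m

Mid-depth of clay below the footing base: z = 3.4 + 5.8/2 = 6.3 m.
Stress increase at mid-clay by the 2:1 spreading method:
Δσ = qBL/((B+z)(L+z)) = 204×2.9×2.9/((2.9+6.3)(2.9+6.3)) = 20.27 kPa
Final effective stress: σ'_f = σ'_0 + Δσ = 141 + 20.27 = 161.27 kPa.
Normally consolidated clay, so the full stress increment lies on the virgin compression line:
S_c = C_c·H/(1+e₀)·log₁₀(σ'_f/σ'_0) = 0.22×5.8/(1+1.1)×log₁₀(161.27/141)
    = 0.60762 × 0.058334 = 0.03544 m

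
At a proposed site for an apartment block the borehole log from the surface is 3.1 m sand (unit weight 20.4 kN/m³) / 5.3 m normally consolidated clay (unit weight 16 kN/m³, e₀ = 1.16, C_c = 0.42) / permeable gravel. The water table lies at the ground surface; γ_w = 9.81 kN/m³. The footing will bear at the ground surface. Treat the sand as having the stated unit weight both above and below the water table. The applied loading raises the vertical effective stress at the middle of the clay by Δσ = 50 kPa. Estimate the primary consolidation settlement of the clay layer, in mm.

S_c ≈ 314 mm

Mid-depth of clay below the ground surface: z = 3.1 + 5.3/2 = 5.75 m.
Total vertical stress at mid-clay: σ_v = 20.4×3.1 + 16×2.65 = 105.64 kPa.
Pore pressure: u = 9.81×(5.75 − 0) = 56.408 kPa.
Initial effective stress: σ'_0 = σ_v − u = 105.64 − 56.408 = 49.232 kPa.
Final effective stress: σ'_f = σ'_0 + Δσ = 49.232 + 50 = 99.232 kPa.
Normally consolidated clay, so the full stress increment lies on the virgin compression line:
S_c = C_c·H/(1+e₀)·log₁₀(σ'_f/σ'_0) = 0.42×5.3/(1+1.16)×log₁₀(99.232/49.232)
    = 1.0306 × 0.3044 = 0.3137 m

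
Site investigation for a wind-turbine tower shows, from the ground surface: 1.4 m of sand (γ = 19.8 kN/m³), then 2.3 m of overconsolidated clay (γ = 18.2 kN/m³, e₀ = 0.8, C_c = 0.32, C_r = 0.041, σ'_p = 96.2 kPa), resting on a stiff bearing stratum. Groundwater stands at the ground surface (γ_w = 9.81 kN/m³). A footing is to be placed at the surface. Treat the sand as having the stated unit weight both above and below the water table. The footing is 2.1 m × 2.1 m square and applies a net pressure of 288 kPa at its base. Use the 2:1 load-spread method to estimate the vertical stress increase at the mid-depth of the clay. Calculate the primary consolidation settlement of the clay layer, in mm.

Mid-depth of clay below the ground surface: z = 1.4 + 2.3/2 = 2.55 m.
Total vertical stress at mid-clay: σ_v = 19.8×1.4 + 18.2×1.15 = 48.65 kPa.
Pore pressure: u = 9.81×(2.55 − 0) = 25.015 kPa.
Initial effective stress: σ'_0 = σ_v − u = 48.65 − 25.015 = 23.635 kPa.
Stress increase at mid-clay by the 2:1 spreading method:
Δσ = qBL/((B+z)(L+z)) = 288×2.1×2.1/((2.1+2.55)(2.1+2.55)) = 58.739 kPa
Final effective stress: σ'_f = 23.635 + 58.739 = 82.374 kPa.
σ'_f = 82.374 ≤ σ'_p = 96.2 kPa, so the clay remains overconsolidated and only the recompression index applies:
S_c = C_r·H/(1+e₀)·log₁₀(σ'_f/σ'_0) = 0.041×2.3/1.8×log₁₀(82.374/23.635)
    = 0.05239 × 0.54223 = 0.02841 m

S_c ≈ 28.4 mm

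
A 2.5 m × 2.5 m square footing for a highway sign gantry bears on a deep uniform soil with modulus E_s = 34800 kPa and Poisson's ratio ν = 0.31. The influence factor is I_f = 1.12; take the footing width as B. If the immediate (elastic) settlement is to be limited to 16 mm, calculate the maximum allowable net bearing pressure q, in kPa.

S_e = q·B·(1−ν²)/E_s · I_f  ⇒  q = S_e·E_s / (B·(1−ν²)·I_f).
q = 0.016 × 34800 / (2.5 × 0.9039 × 1.12) = 220 kPa

q ≈ 220 kPa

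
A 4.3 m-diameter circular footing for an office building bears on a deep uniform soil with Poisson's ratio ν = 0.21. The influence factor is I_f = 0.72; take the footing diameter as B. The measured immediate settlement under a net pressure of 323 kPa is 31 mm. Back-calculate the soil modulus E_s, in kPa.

S_e = q·B·(1−ν²)/E_s · I_f  ⇒  E_s = q·B·(1−ν²)·I_f / S_e.
E_s = 323 × 4.3 × 0.9559 × 0.72 / 0.031 = 30840 kPa

E_s ≈ 30800 kPa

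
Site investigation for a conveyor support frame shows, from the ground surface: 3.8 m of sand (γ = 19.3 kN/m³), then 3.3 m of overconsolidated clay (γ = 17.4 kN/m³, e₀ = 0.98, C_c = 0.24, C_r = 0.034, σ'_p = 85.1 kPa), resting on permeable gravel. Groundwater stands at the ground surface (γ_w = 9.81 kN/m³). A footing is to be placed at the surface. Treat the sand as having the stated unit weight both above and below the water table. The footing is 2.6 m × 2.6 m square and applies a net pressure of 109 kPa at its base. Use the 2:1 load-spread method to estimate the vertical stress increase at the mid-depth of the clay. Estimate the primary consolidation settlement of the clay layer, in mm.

Mid-depth of clay below the ground surface: z = 3.8 + 3.3/2 = 5.45 m.
Total vertical stress at mid-clay: σ_v = 19.3×3.8 + 17.4×1.65 = 102.05 kPa.
Pore pressure: u = 9.81×(5.45 − 0) = 53.465 kPa.
Initial effective stress: σ'_0 = σ_v − u = 102.05 − 53.465 = 48.585 kPa.
Stress increase at mid-clay by the 2:1 spreading method:
Δσ = qBL/((B+z)(L+z)) = 109×2.6×2.6/((2.6+5.45)(2.6+5.45)) = 11.371 kPa
Final effective stress: σ'_f = 48.585 + 11.371 = 59.956 kPa.
σ'_f = 59.956 ≤ σ'_p = 85.1 kPa, so the clay remains overconsolidated and only the recompression index applies:
S_c = C_r·H/(1+e₀)·log₁₀(σ'_f/σ'_0) = 0.034×3.3/1.98×log₁₀(59.956/48.585)
    = 0.056668 × 0.09133 = 0.005175 m

S_c ≈ 5.18 mm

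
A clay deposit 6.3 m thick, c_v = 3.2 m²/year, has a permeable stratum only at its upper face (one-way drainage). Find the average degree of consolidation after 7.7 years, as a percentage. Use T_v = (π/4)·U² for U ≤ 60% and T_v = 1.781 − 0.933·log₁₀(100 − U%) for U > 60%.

Drainage path length: H_d = H = 6.3 m (single drainage).
T_v = c_v·t/H_d² = 3.2×7.7/6.3² = 0.62081.
T_v = 0.62081 corresponds to the U > 60% branch:
U = 1 − 10^((1.781 − T_v)/0.933)/100 = 0.8248

U ≈ 82.5 %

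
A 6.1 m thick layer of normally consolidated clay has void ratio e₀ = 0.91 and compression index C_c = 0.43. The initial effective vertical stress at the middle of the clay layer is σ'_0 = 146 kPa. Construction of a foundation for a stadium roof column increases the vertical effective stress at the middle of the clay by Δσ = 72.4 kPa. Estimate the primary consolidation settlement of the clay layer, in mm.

Final effective stress: σ'_f = σ'_0 + Δσ = 146 + 72.4 = 218.4 kPa.
Normally consolidated clay, so the full stress increment lies on the virgin compression line:
S_c = C_c·H/(1+e₀)·log₁₀(σ'_f/σ'_0) = 0.43×6.1/(1+0.91)×log₁₀(218.4/146)
    = 1.3733 × 0.1749 = 0.2402 m

S_c ≈ 240 mm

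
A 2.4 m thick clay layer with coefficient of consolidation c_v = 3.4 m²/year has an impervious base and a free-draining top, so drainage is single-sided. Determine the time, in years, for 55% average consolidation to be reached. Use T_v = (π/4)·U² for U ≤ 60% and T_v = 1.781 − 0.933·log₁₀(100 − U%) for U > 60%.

t ≈ 0.402 years

Drainage path length: H_d = H = 2.4 m (single drainage).
U ≤ 60%: T_v = (π/4)·U² = (π/4)×0.55² = 0.23758.
t = T_v·H_d²/c_v = 0.23758×2.4²/3.4 = 0.4025 years.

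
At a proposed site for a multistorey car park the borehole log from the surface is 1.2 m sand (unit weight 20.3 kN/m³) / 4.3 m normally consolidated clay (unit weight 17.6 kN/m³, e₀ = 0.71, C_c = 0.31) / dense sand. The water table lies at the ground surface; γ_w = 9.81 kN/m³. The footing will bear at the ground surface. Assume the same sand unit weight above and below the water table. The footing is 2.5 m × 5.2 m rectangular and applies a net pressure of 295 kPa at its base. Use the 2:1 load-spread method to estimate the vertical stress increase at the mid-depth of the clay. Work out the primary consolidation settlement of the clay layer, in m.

S_c ≈ 0.435 m

Mid-depth of clay below the ground surface: z = 1.2 + 4.3/2 = 3.35 m.
Total vertical stress at mid-clay: σ_v = 20.3×1.2 + 17.6×2.15 = 62.2 kPa.
Pore pressure: u = 9.81×(3.35 − 0) = 32.864 kPa.
Initial effective stress: σ'_0 = σ_v − u = 62.2 − 32.864 = 29.336 kPa.
Stress increase at mid-clay by the 2:1 spreading method:
Δσ = qBL/((B+z)(L+z)) = 295×2.5×5.2/((2.5+3.35)(5.2+3.35)) = 76.673 kPa
Final effective stress: σ'_f = σ'_0 + Δσ = 29.336 + 76.673 = 106.01 kPa.
Normally consolidated clay, so the full stress increment lies on the virgin compression line:
S_c = C_c·H/(1+e₀)·log₁₀(σ'_f/σ'_0) = 0.31×4.3/(1+0.71)×log₁₀(106.01/29.336)
    = 0.77953 × 0.55795 = 0.4349 m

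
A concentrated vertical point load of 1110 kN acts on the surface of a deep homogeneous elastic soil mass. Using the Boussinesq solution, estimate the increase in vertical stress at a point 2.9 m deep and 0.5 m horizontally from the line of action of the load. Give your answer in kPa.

Δσ_z ≈ 58.6 kPa

Boussinesq vertical stress below a point load on an elastic half-space:
Δσ_z = 3P/(2πz²) · [1 + (r/z)²]^(−5/2)
r/z = 0.5/2.9 = 0.17241; [1+(r/z)²]^(−5/2) = 0.92938.
Δσ_z = 3×1110/(2π×2.9²) × 0.92938 = 63.019 × 0.92938 = 58.57 kPa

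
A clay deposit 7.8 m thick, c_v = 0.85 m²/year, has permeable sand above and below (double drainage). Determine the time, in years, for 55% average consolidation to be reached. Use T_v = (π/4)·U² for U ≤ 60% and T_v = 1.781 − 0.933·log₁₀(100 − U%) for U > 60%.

Drainage path length: H_d = H/2 = 3.9 m (double drainage).
U ≤ 60%: T_v = (π/4)·U² = (π/4)×0.55² = 0.23758.
t = T_v·H_d²/c_v = 0.23758×3.9²/0.85 = 4.251 years.

t ≈ 4.25 years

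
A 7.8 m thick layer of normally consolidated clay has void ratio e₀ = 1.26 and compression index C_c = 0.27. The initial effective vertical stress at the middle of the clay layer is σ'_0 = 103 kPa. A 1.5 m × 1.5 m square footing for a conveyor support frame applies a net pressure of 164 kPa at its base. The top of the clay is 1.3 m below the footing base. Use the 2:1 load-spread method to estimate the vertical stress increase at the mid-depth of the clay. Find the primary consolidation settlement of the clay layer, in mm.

S_c ≈ 31.1 mm

Mid-depth of clay below the footing base: z = 1.3 + 7.8/2 = 5.2 m.
Stress increase at mid-clay by the 2:1 spreading method:
Δσ = qBL/((B+z)(L+z)) = 164×1.5×1.5/((1.5+5.2)(1.5+5.2)) = 8.2201 kPa
Final effective stress: σ'_f = σ'_0 + Δσ = 103 + 8.2201 = 111.22 kPa.
Normally consolidated clay, so the full stress increment lies on the virgin compression line:
S_c = C_c·H/(1+e₀)·log₁₀(σ'_f/σ'_0) = 0.27×7.8/(1+1.26)×log₁₀(111.22/103)
    = 0.93186 × 0.033346 = 0.03107 m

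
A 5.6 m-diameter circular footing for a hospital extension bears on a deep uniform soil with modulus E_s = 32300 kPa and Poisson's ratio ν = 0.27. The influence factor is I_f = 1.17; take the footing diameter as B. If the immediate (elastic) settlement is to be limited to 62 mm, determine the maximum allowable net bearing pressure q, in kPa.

S_e = q·B·(1−ν²)/E_s · I_f  ⇒  q = S_e·E_s / (B·(1−ν²)·I_f).
q = 0.062 × 32300 / (5.6 × 0.9271 × 1.17) = 329.7 kPa

q ≈ 330 kPa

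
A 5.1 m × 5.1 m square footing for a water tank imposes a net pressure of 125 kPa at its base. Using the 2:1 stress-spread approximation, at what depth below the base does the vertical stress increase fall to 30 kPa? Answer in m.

z ≈ 5.31 m

2:1 spreading — at depth z the loaded area has grown by z in each plan dimension:
qB²/(B+z)² = Δσ_z ⇒ z = B(√(q/Δσ_z) − 1) = 5.1×(√(125/30) − 1) = 5.31 m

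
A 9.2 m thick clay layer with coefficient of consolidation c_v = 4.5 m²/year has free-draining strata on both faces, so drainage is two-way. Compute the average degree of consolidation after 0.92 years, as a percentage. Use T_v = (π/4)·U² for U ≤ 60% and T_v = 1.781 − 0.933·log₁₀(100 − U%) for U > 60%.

U ≈ 49.9 %

Drainage path length: H_d = H/2 = 4.6 m (double drainage).
T_v = c_v·t/H_d² = 4.5×0.92/4.6² = 0.19565.
T_v = 0.19565 corresponds to the U ≤ 60% branch:
U = √(4T_v/π) = 0.4991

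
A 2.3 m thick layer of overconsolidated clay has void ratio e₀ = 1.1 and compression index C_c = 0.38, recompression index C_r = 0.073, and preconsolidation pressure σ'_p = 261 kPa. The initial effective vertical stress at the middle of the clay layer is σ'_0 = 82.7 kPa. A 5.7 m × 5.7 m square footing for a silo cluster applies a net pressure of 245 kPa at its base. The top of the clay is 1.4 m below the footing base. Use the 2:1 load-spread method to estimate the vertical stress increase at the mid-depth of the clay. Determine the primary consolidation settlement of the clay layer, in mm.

S_c ≈ 30.6 mm

Mid-depth of clay below the footing base: z = 1.4 + 2.3/2 = 2.55 m.
Stress increase at mid-clay by the 2:1 spreading method:
Δσ = qBL/((B+z)(L+z)) = 245×5.7×5.7/((5.7+2.55)(5.7+2.55)) = 116.95 kPa
Final effective stress: σ'_f = 82.7 + 116.95 = 199.65 kPa.
σ'_f = 199.65 ≤ σ'_p = 261 kPa, so the clay remains overconsolidated and only the recompression index applies:
S_c = C_r·H/(1+e₀)·log₁₀(σ'_f/σ'_0) = 0.073×2.3/2.1×log₁₀(199.65/82.7)
    = 0.07995 × 0.38276 = 0.0306 m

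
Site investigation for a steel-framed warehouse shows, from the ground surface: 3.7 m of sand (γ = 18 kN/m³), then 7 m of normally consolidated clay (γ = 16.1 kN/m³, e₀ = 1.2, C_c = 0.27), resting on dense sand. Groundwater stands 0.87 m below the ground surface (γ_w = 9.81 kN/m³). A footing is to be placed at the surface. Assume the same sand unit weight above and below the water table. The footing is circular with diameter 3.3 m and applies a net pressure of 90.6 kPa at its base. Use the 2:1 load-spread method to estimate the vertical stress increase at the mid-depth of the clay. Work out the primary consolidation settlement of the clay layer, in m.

Mid-depth of clay below the ground surface: z = 3.7 + 7/2 = 7.2 m.
Total vertical stress at mid-clay: σ_v = 18×3.7 + 16.1×3.5 = 122.95 kPa.
Pore pressure: u = 9.81×(7.2 − 0.87) = 62.097 kPa.
Initial effective stress: σ'_0 = σ_v − u = 122.95 − 62.097 = 60.853 kPa.
Stress increase at mid-clay by the 2:1 spreading method:
Δσ ≈ qD²/(D+z)² = 90.6×3.3²/(3.3+7.2)² = 8.9491 kPa
Final effective stress: σ'_f = σ'_0 + Δσ = 60.853 + 8.9491 = 69.802 kPa.
Normally consolidated clay, so the full stress increment lies on the virgin compression line:
S_c = C_c·H/(1+e₀)·log₁₀(σ'_f/σ'_0) = 0.27×7/(1+1.2)×log₁₀(69.802/60.853)
    = 0.85909 × 0.059586 = 0.05119 m

S_c ≈ 0.0512 m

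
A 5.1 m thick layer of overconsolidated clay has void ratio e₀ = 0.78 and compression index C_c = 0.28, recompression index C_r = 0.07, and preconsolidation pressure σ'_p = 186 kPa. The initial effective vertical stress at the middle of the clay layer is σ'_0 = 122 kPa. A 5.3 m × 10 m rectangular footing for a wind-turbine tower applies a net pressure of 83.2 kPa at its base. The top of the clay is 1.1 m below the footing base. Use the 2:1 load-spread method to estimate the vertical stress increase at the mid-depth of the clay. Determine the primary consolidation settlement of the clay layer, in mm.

S_c ≈ 22.6 mm

Mid-depth of clay below the footing base: z = 1.1 + 5.1/2 = 3.65 m.
Stress increase at mid-clay by the 2:1 spreading method:
Δσ = qBL/((B+z)(L+z)) = 83.2×5.3×10/((5.3+3.65)(10+3.65)) = 36.095 kPa
Final effective stress: σ'_f = 122 + 36.095 = 158.09 kPa.
σ'_f = 158.09 ≤ σ'_p = 186 kPa, so the clay remains overconsolidated and only the recompression index applies:
S_c = C_r·H/(1+e₀)·log₁₀(σ'_f/σ'_0) = 0.07×5.1/1.78×log₁₀(158.09/122)
    = 0.20056 × 0.11254 = 0.02257 m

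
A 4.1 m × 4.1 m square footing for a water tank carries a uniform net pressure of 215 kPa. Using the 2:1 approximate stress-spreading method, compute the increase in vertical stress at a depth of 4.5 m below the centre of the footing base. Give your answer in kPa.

Δσ_z ≈ 48.9 kPa

By the 2:1 method the load spreads at 1 horizontal : 2 vertical, so at depth z the loaded area has grown by z in each plan dimension:
Δσ = qBL/((B+z)(L+z)) = 215×4.1×4.1/((4.1+4.5)(4.1+4.5)) = 48.866 kPa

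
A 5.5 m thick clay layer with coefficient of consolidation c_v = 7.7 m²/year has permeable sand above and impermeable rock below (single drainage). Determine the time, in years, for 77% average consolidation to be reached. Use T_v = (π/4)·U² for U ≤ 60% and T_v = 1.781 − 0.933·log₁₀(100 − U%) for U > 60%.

Drainage path length: H_d = H = 5.5 m (single drainage).
U > 60%: T_v = 1.781 − 0.933·log₁₀(100 − 77) = 0.51051.
t = T_v·H_d²/c_v = 0.51051×5.5²/7.7 = 2.006 years.

t ≈ 2.01 years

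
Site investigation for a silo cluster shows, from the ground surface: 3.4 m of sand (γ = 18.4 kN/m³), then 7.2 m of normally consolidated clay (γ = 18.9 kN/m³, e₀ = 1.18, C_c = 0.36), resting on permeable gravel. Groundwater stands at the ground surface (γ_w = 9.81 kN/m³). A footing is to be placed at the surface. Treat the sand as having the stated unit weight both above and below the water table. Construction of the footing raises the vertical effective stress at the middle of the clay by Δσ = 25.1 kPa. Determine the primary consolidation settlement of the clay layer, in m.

S_c ≈ 0.176 m

Mid-depth of clay below the ground surface: z = 3.4 + 7.2/2 = 7 m.
Total vertical stress at mid-clay: σ_v = 18.4×3.4 + 18.9×3.6 = 130.6 kPa.
Pore pressure: u = 9.81×(7 − 0) = 68.67 kPa.
Initial effective stress: σ'_0 = σ_v − u = 130.6 − 68.67 = 61.93 kPa.
Final effective stress: σ'_f = σ'_0 + Δσ = 61.93 + 25.1 = 87.03 kPa.
Normally consolidated clay, so the full stress increment lies on the virgin compression line:
S_c = C_c·H/(1+e₀)·log₁₀(σ'_f/σ'_0) = 0.36×7.2/(1+1.18)×log₁₀(87.03/61.93)
    = 1.189 × 0.14777 = 0.1757 m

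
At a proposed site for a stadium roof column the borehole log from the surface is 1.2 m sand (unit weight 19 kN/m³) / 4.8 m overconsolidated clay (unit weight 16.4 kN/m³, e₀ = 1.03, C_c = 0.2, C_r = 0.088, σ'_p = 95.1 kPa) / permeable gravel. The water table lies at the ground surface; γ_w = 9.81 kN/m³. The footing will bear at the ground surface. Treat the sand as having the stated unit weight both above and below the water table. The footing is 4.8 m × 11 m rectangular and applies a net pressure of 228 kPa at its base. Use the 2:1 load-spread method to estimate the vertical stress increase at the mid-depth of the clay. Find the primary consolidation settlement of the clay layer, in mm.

S_c ≈ 170 mm

Mid-depth of clay below the ground surface: z = 1.2 + 4.8/2 = 3.6 m.
Total vertical stress at mid-clay: σ_v = 19×1.2 + 16.4×2.4 = 62.16 kPa.
Pore pressure: u = 9.81×(3.6 − 0) = 35.316 kPa.
Initial effective stress: σ'_0 = σ_v − u = 62.16 − 35.316 = 26.844 kPa.
Stress increase at mid-clay by the 2:1 spreading method:
Δσ = qBL/((B+z)(L+z)) = 228×4.8×11/((4.8+3.6)(11+3.6)) = 98.16 kPa
Final effective stress: σ'_f = 26.844 + 98.16 = 125 kPa.
σ'_f = 125 > σ'_p = 95.1 kPa, so the stress path crosses the preconsolidation pressure — recompression up to σ'_p, then virgin compression beyond:
S_c = H/(1+e₀)·[C_r·log₁₀(σ'_p/σ'_0) + C_c·log₁₀(σ'_f/σ'_p)]
    = 4.8/2.03 × [0.088×log₁₀(95.1/26.844) + 0.2×log₁₀(125/95.1)]
    = 2.3645 × [0.048341 + 0.023746] = 0.1704 m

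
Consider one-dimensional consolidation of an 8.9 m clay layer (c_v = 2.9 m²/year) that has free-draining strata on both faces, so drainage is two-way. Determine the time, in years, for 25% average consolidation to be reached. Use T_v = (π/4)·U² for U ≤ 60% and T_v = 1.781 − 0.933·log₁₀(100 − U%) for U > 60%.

Drainage path length: H_d = H/2 = 4.45 m (double drainage).
U ≤ 60%: T_v = (π/4)·U² = (π/4)×0.25² = 0.049087.
t = T_v·H_d²/c_v = 0.049087×4.45²/2.9 = 0.3352 years.

t ≈ 0.335 years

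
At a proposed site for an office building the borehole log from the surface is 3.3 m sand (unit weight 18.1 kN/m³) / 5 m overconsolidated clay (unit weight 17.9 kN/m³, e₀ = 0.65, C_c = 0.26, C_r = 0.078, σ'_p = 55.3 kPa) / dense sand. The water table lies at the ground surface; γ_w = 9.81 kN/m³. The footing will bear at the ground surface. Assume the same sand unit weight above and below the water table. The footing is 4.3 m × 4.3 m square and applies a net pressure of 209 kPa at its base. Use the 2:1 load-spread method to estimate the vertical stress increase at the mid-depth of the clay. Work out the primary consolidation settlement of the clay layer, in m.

S_c ≈ 0.164 m

Mid-depth of clay below the ground surface: z = 3.3 + 5/2 = 5.8 m.
Total vertical stress at mid-clay: σ_v = 18.1×3.3 + 17.9×2.5 = 104.48 kPa.
Pore pressure: u = 9.81×(5.8 − 0) = 56.898 kPa.
Initial effective stress: σ'_0 = σ_v − u = 104.48 − 56.898 = 47.582 kPa.
Stress increase at mid-clay by the 2:1 spreading method:
Δσ = qBL/((B+z)(L+z)) = 209×4.3×4.3/((4.3+5.8)(4.3+5.8)) = 37.883 kPa
Final effective stress: σ'_f = 47.582 + 37.883 = 85.465 kPa.
σ'_f = 85.465 > σ'_p = 55.3 kPa, so the stress path crosses the preconsolidation pressure — recompression up to σ'_p, then virgin compression beyond:
S_c = H/(1+e₀)·[C_r·log₁₀(σ'_p/σ'_0) + C_c·log₁₀(σ'_f/σ'_p)]
    = 5/1.65 × [0.078×log₁₀(55.3/47.582) + 0.26×log₁₀(85.465/55.3)]
    = 3.0303 × [0.005092 + 0.049156] = 0.1644 m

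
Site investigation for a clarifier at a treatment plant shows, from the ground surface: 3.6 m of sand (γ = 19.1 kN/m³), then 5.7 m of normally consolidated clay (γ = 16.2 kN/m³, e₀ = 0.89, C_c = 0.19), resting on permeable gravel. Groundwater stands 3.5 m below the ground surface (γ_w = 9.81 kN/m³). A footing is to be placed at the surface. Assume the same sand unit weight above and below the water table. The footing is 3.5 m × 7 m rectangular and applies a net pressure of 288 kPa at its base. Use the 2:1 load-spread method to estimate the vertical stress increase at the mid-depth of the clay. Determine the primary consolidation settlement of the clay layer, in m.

Mid-depth of clay below the ground surface: z = 3.6 + 5.7/2 = 6.45 m.
Total vertical stress at mid-clay: σ_v = 19.1×3.6 + 16.2×2.85 = 114.93 kPa.
Pore pressure: u = 9.81×(6.45 − 3.5) = 28.94 kPa.
Initial effective stress: σ'_0 = σ_v − u = 114.93 − 28.94 = 85.99 kPa.
Stress increase at mid-clay by the 2:1 spreading method:
Δσ = qBL/((B+z)(L+z)) = 288×3.5×7/((3.5+6.45)(7+6.45)) = 52.725 kPa
Final effective stress: σ'_f = σ'_0 + Δσ = 85.99 + 52.725 = 138.72 kPa.
Normally consolidated clay, so the full stress increment lies on the virgin compression line:
S_c = C_c·H/(1+e₀)·log₁₀(σ'_f/σ'_0) = 0.19×5.7/(1+0.89)×log₁₀(138.72/85.99)
    = 0.57302 × 0.20769 = 0.119 m

S_c ≈ 0.119 m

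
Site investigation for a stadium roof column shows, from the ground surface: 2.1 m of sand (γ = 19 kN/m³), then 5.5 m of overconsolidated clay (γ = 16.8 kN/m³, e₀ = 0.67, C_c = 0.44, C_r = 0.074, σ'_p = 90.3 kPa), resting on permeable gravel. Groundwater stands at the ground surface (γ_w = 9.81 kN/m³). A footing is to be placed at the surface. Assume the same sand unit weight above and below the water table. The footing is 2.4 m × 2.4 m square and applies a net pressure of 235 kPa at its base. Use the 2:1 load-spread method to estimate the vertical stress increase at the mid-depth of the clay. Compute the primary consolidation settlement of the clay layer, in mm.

Mid-depth of clay below the ground surface: z = 2.1 + 5.5/2 = 4.85 m.
Total vertical stress at mid-clay: σ_v = 19×2.1 + 16.8×2.75 = 86.1 kPa.
Pore pressure: u = 9.81×(4.85 − 0) = 47.578 kPa.
Initial effective stress: σ'_0 = σ_v − u = 86.1 − 47.578 = 38.522 kPa.
Stress increase at mid-clay by the 2:1 spreading method:
Δσ = qBL/((B+z)(L+z)) = 235×2.4×2.4/((2.4+4.85)(2.4+4.85)) = 25.752 kPa
Final effective stress: σ'_f = 38.522 + 25.752 = 64.274 kPa.
σ'_f = 64.274 ≤ σ'_p = 90.3 kPa, so the clay remains overconsolidated and only the recompression index applies:
S_c = C_r·H/(1+e₀)·log₁₀(σ'_f/σ'_0) = 0.074×5.5/1.67×log₁₀(64.274/38.522)
    = 0.24371 × 0.22233 = 0.05418 m

S_c ≈ 54.2 mm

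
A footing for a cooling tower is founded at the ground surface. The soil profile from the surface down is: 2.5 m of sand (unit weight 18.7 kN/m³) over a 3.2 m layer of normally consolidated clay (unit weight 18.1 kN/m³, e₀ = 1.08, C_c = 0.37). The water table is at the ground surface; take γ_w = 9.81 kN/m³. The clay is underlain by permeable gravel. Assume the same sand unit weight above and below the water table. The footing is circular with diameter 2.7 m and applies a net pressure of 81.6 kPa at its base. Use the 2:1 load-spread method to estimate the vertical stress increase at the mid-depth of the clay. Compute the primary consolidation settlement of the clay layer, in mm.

Mid-depth of clay below the ground surface: z = 2.5 + 3.2/2 = 4.1 m.
Total vertical stress at mid-clay: σ_v = 18.7×2.5 + 18.1×1.6 = 75.71 kPa.
Pore pressure: u = 9.81×(4.1 − 0) = 40.221 kPa.
Initial effective stress: σ'_0 = σ_v − u = 75.71 − 40.221 = 35.489 kPa.
Stress increase at mid-clay by the 2:1 spreading method:
Δσ ≈ qD²/(D+z)² = 81.6×2.7²/(2.7+4.1)² = 12.865 kPa
Final effective stress: σ'_f = σ'_0 + Δσ = 35.489 + 12.865 = 48.354 kPa.
Normally consolidated clay, so the full stress increment lies on the virgin compression line:
S_c = C_c·H/(1+e₀)·log₁₀(σ'_f/σ'_0) = 0.37×3.2/(1+1.08)×log₁₀(48.354/35.489)
    = 0.56923 × 0.13434 = 0.07647 m

S_c ≈ 76.5 mm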